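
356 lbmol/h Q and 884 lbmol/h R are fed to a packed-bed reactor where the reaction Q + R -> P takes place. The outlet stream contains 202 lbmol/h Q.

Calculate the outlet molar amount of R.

730 lbmol/h

For Q: n = n₀ − 1ξ → 202 = 356 − 1ξ, giving ξ = 154 lbmol/h.
Outlet amounts (n = n₀ + ν ξ):
  Q: 356 − 1(154) = 202
  R: 884 − 1(154) = 730
  P: 0 + 1(154) = 154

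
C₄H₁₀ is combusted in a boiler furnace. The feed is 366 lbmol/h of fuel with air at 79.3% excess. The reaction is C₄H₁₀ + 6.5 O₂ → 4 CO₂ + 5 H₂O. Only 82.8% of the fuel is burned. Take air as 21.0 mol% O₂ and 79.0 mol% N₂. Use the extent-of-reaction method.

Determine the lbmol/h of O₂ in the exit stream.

Stoichiometric O₂ = 6.5 × 366 = 2379 lbmol/h; O₂ fed = 2379 × 1.793 = 4266 lbmol/h.
N₂ fed = 4266 × 79/21 = 16050 lbmol/h.
Fuel reacted = 0.828 × 366 → ξ = 303 lbmol/h.
Outlet (n = n₀ + ν ξ):
  C₄H₁₀: 366 − 1(303) = 62.95
  O₂: 4266 − 6.5(303) = 2296
  N₂: 16050 (inert)
  CO₂: 0 + 4(303) = 1212
  H₂O: 0 + 5(303) = 1515

2300 lbmol/h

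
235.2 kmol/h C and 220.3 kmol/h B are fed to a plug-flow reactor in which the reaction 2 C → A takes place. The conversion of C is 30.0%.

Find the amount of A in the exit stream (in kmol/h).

35.3 kmol/h

C reacted = 0.3 × 235.2 = 70.56 kmol/h; ν_C = −2, so ξ = 70.56/2 = 35.28 kmol/h.
Outlet amounts (n = n₀ + ν ξ):
  C: 235.2 − 2(35.28) = 164.6
  A: 0 + 1(35.28) = 35.28
  B: 220.3 (inert)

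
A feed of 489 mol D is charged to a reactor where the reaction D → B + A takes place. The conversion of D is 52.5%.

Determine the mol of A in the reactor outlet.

257 mol

D reacted = 0.525 × 489 = 256.7 mol; ν_D = −1, so ξ = 256.7/1 = 256.7 mol.
Outlet amounts (n = n₀ + ν ξ):
  D: 489 − 1(256.7) = 232.3
  B: 0 + 1(256.7) = 256.7
  A: 0 + 1(256.7) = 256.7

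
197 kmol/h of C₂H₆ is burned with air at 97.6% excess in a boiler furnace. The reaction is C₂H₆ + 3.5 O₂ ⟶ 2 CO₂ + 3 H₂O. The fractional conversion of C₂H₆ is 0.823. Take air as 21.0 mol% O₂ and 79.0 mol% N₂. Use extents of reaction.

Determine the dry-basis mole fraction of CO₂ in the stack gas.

0.0516

Stoichiometric O₂ = 3.5 × 197 = 689.5 kmol/h; O₂ fed = 689.5 × 1.976 = 1362 kmol/h.
N₂ fed = 1362 × 79/21 = 5125 kmol/h.
Fuel reacted = 0.823 × 197 → ξ = 162.1 kmol/h.
Outlet (n = n₀ + ν ξ):
  C₂H₆: 197 − 1(162.1) = 34.87
  O₂: 1362 − 3.5(162.1) = 795
  N₂: 5125 (inert)
  CO₂: 0 + 2(162.1) = 324.3
  H₂O: 0 + 3(162.1) = 486.4
Dry total = 6280 kmol/h; y_CO₂ (dry) = 324.3 / 6280 = 0.05164.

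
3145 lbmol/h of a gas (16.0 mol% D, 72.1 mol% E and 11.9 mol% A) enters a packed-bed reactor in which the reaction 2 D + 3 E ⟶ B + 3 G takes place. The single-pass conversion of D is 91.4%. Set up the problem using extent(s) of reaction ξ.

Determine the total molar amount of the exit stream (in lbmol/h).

2920 lbmol/h

D reacted = 0.914 × 503.2 = 459.9 lbmol/h; ν_D = −2, so ξ = 459.9/2 = 230 lbmol/h.
Outlet amounts (n = n₀ + ν ξ):
  D: 503.2 − 2(230) = 43.28
  E: 2268 − 3(230) = 1578
  B: 0 + 1(230) = 230
  G: 0 + 3(230) = 689.9
  A: 374.3 (inert)
Total out = 43.28 + 1578 + 230 + 689.9 + 374.3 = 2915 lbmol/h.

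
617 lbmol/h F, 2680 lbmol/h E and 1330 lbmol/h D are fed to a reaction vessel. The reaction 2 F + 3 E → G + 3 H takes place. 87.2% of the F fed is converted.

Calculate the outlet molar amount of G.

F reacted = 0.872 × 617 = 538 lbmol/h; ν_F = −2, so ξ = 538/2 = 269 lbmol/h.
Outlet amounts (n = n₀ + ν ξ):
  F: 617 − 2(269) = 78.98
  E: 2680 − 3(269) = 1873
  G: 0 + 1(269) = 269
  H: 0 + 3(269) = 807
  D: 1330 (inert)

269 lbmol/h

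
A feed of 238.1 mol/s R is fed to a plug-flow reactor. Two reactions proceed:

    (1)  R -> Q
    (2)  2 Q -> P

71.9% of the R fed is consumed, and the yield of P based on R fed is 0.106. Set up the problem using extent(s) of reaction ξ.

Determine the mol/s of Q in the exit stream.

121 mol/s

Conversion of R: R consumed = 1ξ₁ = 0.719 × 238.1 → ξ₁ = 171.2 mol/s.
Yield of P: 1ξ₂ / 238.1 = 0.106 → ξ₂ = 25.24 mol/s.
Outlet amounts (n = n₀ + Σ ν·ξ):
  R: 238.1 − 1(171.2) = 66.91
  Q: 0 + 1(171.2) − 2(25.24) = 120.7
  P: 0 + 1(25.24) = 25.24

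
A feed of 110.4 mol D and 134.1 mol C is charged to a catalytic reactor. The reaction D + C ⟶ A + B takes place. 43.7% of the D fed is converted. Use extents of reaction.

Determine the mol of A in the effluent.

48.2 mol

D reacted = 0.437 × 110.4 = 48.24 mol; ν_D = −1, so ξ = 48.24/1 = 48.24 mol.
Outlet amounts (n = n₀ + ν ξ):
  D: 110.4 − 1(48.24) = 62.16
  C: 134.1 − 1(48.24) = 85.86
  A: 0 + 1(48.24) = 48.24
  B: 0 + 1(48.24) = 48.24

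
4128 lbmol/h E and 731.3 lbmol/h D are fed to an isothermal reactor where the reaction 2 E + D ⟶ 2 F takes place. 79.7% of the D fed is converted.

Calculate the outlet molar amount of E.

D reacted = 0.797 × 731.3 = 582.8 lbmol/h; ν_D = −1, so ξ = 582.8/1 = 582.8 lbmol/h.
Outlet amounts (n = n₀ + ν ξ):
  E: 4128 − 2(582.8) = 2962
  D: 731.3 − 1(582.8) = 148.5
  F: 0 + 2(582.8) = 1166

2960 lbmol/h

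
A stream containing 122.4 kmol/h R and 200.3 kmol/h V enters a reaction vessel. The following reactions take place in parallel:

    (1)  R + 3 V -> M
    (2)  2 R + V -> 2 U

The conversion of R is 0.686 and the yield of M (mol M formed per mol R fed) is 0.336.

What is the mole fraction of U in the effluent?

0.241

Yield of M: 1ξ₁ / 122.4 = 0.336 → ξ₁ = 41.13 kmol/h.
Conversion of R: 1ξ₁ + 2ξ₂ = 0.686 × 122.4 = 83.97 → ξ₂ = 21.42 kmol/h.
Outlet amounts (n = n₀ + Σ ν·ξ):
  R: 122.4 − 1(41.13) − 2(21.42) = 38.43
  V: 200.3 − 3(41.13) − 1(21.42) = 55.5
  M: 0 + 1(41.13) = 41.13
  U: 0 + 2(21.42) = 42.84
Total out = 177.9 kmol/h; y_U = 42.84 / 177.9 = 0.2408.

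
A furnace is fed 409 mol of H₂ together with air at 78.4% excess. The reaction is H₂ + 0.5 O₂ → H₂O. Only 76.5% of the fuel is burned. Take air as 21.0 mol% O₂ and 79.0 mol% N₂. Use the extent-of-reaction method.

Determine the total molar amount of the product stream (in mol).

1990 mol

Stoichiometric O₂ = 0.5 × 409 = 204.5 mol; O₂ fed = 204.5 × 1.784 = 364.8 mol.
N₂ fed = 364.8 × 79/21 = 1372 mol.
Fuel reacted = 0.765 × 409 → ξ = 312.9 mol.
Outlet (n = n₀ + ν ξ):
  H₂: 409 − 1(312.9) = 96.12
  O₂: 364.8 − 0.5(312.9) = 208.4
  N₂: 1372 (inert)
  H₂O: 0 + 1(312.9) = 312.9
Total out = 96.12 + 208.4 + 1372 + 312.9 = 1990 mol.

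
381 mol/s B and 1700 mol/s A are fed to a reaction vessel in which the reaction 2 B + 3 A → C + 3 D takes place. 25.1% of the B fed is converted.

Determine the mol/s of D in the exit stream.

143 mol/s

B reacted = 0.251 × 381 = 95.63 mol/s; ν_B = −2, so ξ = 95.63/2 = 47.82 mol/s.
Outlet amounts (n = n₀ + ν ξ):
  B: 381 − 2(47.82) = 285.4
  A: 1700 − 3(47.82) = 1557
  C: 0 + 1(47.82) = 47.82
  D: 0 + 3(47.82) = 143.4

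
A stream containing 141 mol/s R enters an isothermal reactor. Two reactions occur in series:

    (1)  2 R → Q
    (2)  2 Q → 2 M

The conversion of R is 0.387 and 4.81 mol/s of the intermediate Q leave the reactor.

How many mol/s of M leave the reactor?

Conversion of R: R consumed = 2ξ₁ = 0.387 × 141 → ξ₁ = 27.28 mol/s.
Q balance: n_Q = 0 + 1ξ₁ − 2ξ₂ = 4.81 → ξ₂ = (1·27.28 − 4.81)/2 = 11.24 mol/s.
Outlet amounts (n = n₀ + Σ ν·ξ):
  R: 141 − 2(27.28) = 86.43
  Q: 0 + 1(27.28) − 2(11.24) = 4.81
  M: 0 + 2(11.24) = 22.47

22.5 mol/s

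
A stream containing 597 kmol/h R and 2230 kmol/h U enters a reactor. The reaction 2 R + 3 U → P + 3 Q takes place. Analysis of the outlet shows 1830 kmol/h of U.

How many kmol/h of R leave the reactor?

330 kmol/h

For U: n = n₀ − 3ξ → 1830 = 2230 − 3ξ, giving ξ = 133.3 kmol/h.
Outlet amounts (n = n₀ + ν ξ):
  R: 597 − 2(133.3) = 330.3
  U: 2230 − 3(133.3) = 1830
  P: 0 + 1(133.3) = 133.3
  Q: 0 + 3(133.3) = 400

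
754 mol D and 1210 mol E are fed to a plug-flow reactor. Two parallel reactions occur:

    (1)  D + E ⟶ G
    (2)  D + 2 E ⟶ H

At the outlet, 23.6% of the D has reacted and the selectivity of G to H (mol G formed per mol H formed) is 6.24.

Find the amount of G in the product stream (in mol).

153 mol

Conversion of D: D consumed = 0.236 × 754 = 177.9 mol = 1ξ₁ + 1ξ₂.
Selectivity: 1ξ₁ / (1ξ₂) = 6.24 → ξ₁ = 6.24 ξ₂.
Substitute: (1·6.24 + 1) ξ₂ = 177.9 → ξ₂ = 24.58 mol, ξ₁ = 153.4 mol.
Outlet amounts (n = n₀ + Σ ν·ξ):
  D: 754 − 1(153.4) − 1(24.58) = 576.1
  E: 1210 − 1(153.4) − 2(24.58) = 1007
  G: 0 + 1(153.4) = 153.4
  H: 0 + 1(24.58) = 24.58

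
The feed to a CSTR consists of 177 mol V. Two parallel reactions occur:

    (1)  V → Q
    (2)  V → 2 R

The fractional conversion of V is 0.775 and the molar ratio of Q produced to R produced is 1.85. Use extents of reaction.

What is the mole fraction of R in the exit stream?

0.283

Conversion of V: V consumed = 0.775 × 177 = 137.2 mol = 1ξ₁ + 1ξ₂.
Selectivity: 1ξ₁ / (2ξ₂) = 1.85 → ξ₁ = 3.7 ξ₂.
Substitute: (1·3.7 + 1) ξ₂ = 137.2 → ξ₂ = 29.19 mol, ξ₁ = 108 mol.
Outlet amounts (n = n₀ + Σ ν·ξ):
  V: 177 − 1(108) − 1(29.19) = 39.82
  Q: 0 + 1(108) = 108
  R: 0 + 2(29.19) = 58.37
Total out = 206.2 mol; y_R = 58.37 / 206.2 = 0.2831.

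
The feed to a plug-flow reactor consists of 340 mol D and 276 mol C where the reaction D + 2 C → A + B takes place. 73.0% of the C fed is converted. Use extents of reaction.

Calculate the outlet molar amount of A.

C reacted = 0.73 × 276 = 201.5 mol; ν_C = −2, so ξ = 201.5/2 = 100.7 mol.
Outlet amounts (n = n₀ + ν ξ):
  D: 340 − 1(100.7) = 239.3
  C: 276 − 2(100.7) = 74.52
  A: 0 + 1(100.7) = 100.7
  B: 0 + 1(100.7) = 100.7

101 mol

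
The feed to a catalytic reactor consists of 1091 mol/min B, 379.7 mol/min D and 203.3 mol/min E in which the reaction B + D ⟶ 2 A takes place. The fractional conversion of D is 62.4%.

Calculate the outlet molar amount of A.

474 mol/min

D reacted = 0.624 × 379.7 = 236.9 mol/min; ν_D = −1, so ξ = 236.9/1 = 236.9 mol/min.
Outlet amounts (n = n₀ + ν ξ):
  B: 1091 − 1(236.9) = 854.1
  D: 379.7 − 1(236.9) = 142.8
  A: 0 + 2(236.9) = 473.9
  E: 203.3 (inert)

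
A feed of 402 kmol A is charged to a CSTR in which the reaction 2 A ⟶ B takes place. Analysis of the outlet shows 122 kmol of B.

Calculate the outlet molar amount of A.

158 kmol

For B: n = n₀ + 1ξ → 122 = 0 + 1ξ, giving ξ = 122 kmol.
Outlet amounts (n = n₀ + ν ξ):
  A: 402 − 2(122) = 158
  B: 0 + 1(122) = 122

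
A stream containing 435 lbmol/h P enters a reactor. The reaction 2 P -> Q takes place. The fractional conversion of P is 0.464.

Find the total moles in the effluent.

P reacted = 0.464 × 435 = 201.8 lbmol/h; ν_P = −2, so ξ = 201.8/2 = 100.9 lbmol/h.
Outlet amounts (n = n₀ + ν ξ):
  P: 435 − 2(100.9) = 233.2
  Q: 0 + 1(100.9) = 100.9
Total out = 233.2 + 100.9 = 334.1 lbmol/h.

334 lbmol/h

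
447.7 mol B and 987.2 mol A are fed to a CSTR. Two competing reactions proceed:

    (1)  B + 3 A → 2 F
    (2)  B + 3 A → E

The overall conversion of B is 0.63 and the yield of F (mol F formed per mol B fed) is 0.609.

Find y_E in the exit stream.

Yield of F: 2ξ₁ / 447.7 = 0.609 → ξ₁ = 136.3 mol.
Conversion of B: 1ξ₁ + 1ξ₂ = 0.63 × 447.7 = 282.1 → ξ₂ = 145.7 mol.
Outlet amounts (n = n₀ + Σ ν·ξ):
  B: 447.7 − 1(136.3) − 1(145.7) = 165.6
  A: 987.2 − 3(136.3) − 3(145.7) = 141
  F: 0 + 2(136.3) = 272.6
  E: 0 + 1(145.7) = 145.7
Total out = 725.1 mol; y_E = 145.7 / 725.1 = 0.201.

0.201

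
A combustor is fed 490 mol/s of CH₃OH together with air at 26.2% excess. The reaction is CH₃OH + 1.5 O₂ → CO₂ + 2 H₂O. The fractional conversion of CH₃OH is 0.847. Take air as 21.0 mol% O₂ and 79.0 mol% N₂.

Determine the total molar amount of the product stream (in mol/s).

Stoichiometric O₂ = 1.5 × 490 = 735 mol/s; O₂ fed = 735 × 1.262 = 927.6 mol/s.
N₂ fed = 927.6 × 79/21 = 3489 mol/s.
Fuel reacted = 0.847 × 490 → ξ = 415 mol/s.
Outlet (n = n₀ + ν ξ):
  CH₃OH: 490 − 1(415) = 74.97
  O₂: 927.6 − 1.5(415) = 305
  N₂: 3489 (inert)
  CO₂: 0 + 1(415) = 415
  H₂O: 0 + 2(415) = 830.1
Total out = 74.97 + 305 + 3489 + 415 + 830.1 = 5115 mol/s.

5110 mol/s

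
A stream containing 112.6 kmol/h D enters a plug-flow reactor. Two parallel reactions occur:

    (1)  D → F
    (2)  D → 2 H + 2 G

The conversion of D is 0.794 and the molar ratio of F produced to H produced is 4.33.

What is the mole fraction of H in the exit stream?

0.132

Conversion of D: D consumed = 0.794 × 112.6 = 89.4 kmol/h = 1ξ₁ + 1ξ₂.
Selectivity: 1ξ₁ / (2ξ₂) = 4.33 → ξ₁ = 8.66 ξ₂.
Substitute: (1·8.66 + 1) ξ₂ = 89.4 → ξ₂ = 9.255 kmol/h, ξ₁ = 80.15 kmol/h.
Outlet amounts (n = n₀ + Σ ν·ξ):
  D: 112.6 − 1(80.15) − 1(9.255) = 23.2
  F: 0 + 1(80.15) = 80.15
  H: 0 + 2(9.255) = 18.51
  G: 0 + 2(9.255) = 18.51
Total out = 140.4 kmol/h; y_H = 18.51 / 140.4 = 0.1319.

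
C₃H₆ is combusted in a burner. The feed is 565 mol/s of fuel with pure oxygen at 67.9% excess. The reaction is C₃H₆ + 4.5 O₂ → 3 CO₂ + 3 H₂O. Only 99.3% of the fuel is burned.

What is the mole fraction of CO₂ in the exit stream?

Stoichiometric O₂ = 4.5 × 565 = 2542 mol/s; O₂ fed = 2542 × 1.679 = 4269 mol/s.
Fuel reacted = 0.993 × 565 → ξ = 561 mol/s.
Outlet (n = n₀ + ν ξ):
  C₃H₆: 565 − 1(561) = 3.955
  O₂: 4269 − 4.5(561) = 1744
  CO₂: 0 + 3(561) = 1683
  H₂O: 0 + 3(561) = 1683
Total out = 5114 mol/s; y_CO₂ = 1683 / 5114 = 0.3291.

0.329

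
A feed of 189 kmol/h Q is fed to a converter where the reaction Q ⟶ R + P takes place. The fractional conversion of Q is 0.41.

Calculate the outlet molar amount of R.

77.5 kmol/h

Q reacted = 0.41 × 189 = 77.49 kmol/h; ν_Q = −1, so ξ = 77.49/1 = 77.49 kmol/h.
Outlet amounts (n = n₀ + ν ξ):
  Q: 189 − 1(77.49) = 111.5
  R: 0 + 1(77.49) = 77.49
  P: 0 + 1(77.49) = 77.49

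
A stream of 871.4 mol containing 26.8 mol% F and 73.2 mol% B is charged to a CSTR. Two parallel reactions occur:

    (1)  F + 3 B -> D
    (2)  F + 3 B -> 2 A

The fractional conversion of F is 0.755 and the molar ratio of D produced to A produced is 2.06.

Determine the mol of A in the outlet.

Conversion of F: F consumed = 0.755 × 233.5 = 176.3 mol = 1ξ₁ + 1ξ₂.
Selectivity: 1ξ₁ / (2ξ₂) = 2.06 → ξ₁ = 4.12 ξ₂.
Substitute: (1·4.12 + 1) ξ₂ = 176.3 → ξ₂ = 34.44 mol, ξ₁ = 141.9 mol.
Outlet amounts (n = n₀ + Σ ν·ξ):
  F: 233.5 − 1(141.9) − 1(34.44) = 57.22
  B: 637.9 − 3(141.9) − 3(34.44) = 108.9
  D: 0 + 1(141.9) = 141.9
  A: 0 + 2(34.44) = 68.87

68.9 mol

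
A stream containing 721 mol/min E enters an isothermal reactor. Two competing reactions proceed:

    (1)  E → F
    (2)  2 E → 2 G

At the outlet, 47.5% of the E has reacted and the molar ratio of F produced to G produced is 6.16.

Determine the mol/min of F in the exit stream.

Conversion of E: E consumed = 0.475 × 721 = 342.5 mol/min = 1ξ₁ + 2ξ₂.
Selectivity: 1ξ₁ / (2ξ₂) = 6.16 → ξ₁ = 12.32 ξ₂.
Substitute: (1·12.32 + 2) ξ₂ = 342.5 → ξ₂ = 23.92 mol/min, ξ₁ = 294.6 mol/min.
Outlet amounts (n = n₀ + Σ ν·ξ):
  E: 721 − 1(294.6) − 2(23.92) = 378.5
  F: 0 + 1(294.6) = 294.6
  G: 0 + 2(23.92) = 47.83

295 mol/min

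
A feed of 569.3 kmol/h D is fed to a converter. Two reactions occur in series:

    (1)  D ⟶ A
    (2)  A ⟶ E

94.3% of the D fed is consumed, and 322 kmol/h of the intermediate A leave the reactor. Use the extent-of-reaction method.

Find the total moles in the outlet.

569 kmol/h

Conversion of D: D consumed = 1ξ₁ = 0.943 × 569.3 → ξ₁ = 536.8 kmol/h.
A balance: n_A = 0 + 1ξ₁ − 1ξ₂ = 322 → ξ₂ = (1·536.8 − 322)/1 = 214.8 kmol/h.
Outlet amounts (n = n₀ + Σ ν·ξ):
  D: 569.3 − 1(536.8) = 32.45
  A: 0 + 1(536.8) − 1(214.8) = 322
  E: 0 + 1(214.8) = 214.8
Total out = 32.45 + 322 + 214.8 = 569.3 kmol/h.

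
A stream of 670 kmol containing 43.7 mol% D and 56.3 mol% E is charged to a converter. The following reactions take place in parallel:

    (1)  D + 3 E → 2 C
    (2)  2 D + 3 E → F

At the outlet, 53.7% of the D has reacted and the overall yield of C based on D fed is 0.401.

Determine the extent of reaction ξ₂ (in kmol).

ξ₂ = 49.3 kmol

Yield of C: 2ξ₁ / 292.8 = 0.401 → ξ₁ = 58.7 kmol.
Conversion of D: 1ξ₁ + 2ξ₂ = 0.537 × 292.8 = 157.2 → ξ₂ = 49.26 kmol.
Outlet amounts (n = n₀ + Σ ν·ξ):
  D: 292.8 − 1(58.7) − 2(49.26) = 135.6
  E: 377.2 − 3(58.7) − 3(49.26) = 53.31
  C: 0 + 2(58.7) = 117.4
  F: 0 + 1(49.26) = 49.26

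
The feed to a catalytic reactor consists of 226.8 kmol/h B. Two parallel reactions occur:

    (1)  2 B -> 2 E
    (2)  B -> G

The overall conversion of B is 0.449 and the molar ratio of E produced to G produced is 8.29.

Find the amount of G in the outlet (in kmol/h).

11 kmol/h

Conversion of B: B consumed = 0.449 × 226.8 = 101.8 kmol/h = 2ξ₁ + 1ξ₂.
Selectivity: 2ξ₁ / (1ξ₂) = 8.29 → ξ₁ = 4.145 ξ₂.
Substitute: (2·4.145 + 1) ξ₂ = 101.8 → ξ₂ = 10.96 kmol/h, ξ₁ = 45.44 kmol/h.
Outlet amounts (n = n₀ + Σ ν·ξ):
  B: 226.8 − 2(45.44) − 1(10.96) = 125
  E: 0 + 2(45.44) = 90.87
  G: 0 + 1(10.96) = 10.96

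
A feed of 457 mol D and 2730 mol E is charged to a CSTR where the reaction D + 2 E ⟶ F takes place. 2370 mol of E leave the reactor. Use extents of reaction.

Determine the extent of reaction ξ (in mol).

ξ = 180 mol

For E: n = n₀ − 2ξ → 2370 = 2730 − 2ξ, giving ξ = 180 mol.
Outlet amounts (n = n₀ + ν ξ):
  D: 457 − 1(180) = 277
  E: 2730 − 2(180) = 2370
  F: 0 + 1(180) = 180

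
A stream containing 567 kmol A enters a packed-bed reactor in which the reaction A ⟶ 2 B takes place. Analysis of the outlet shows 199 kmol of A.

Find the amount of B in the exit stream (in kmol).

For A: n = n₀ − 1ξ → 199 = 567 − 1ξ, giving ξ = 368 kmol.
Outlet amounts (n = n₀ + ν ξ):
  A: 567 − 1(368) = 199
  B: 0 + 2(368) = 736

736 kmol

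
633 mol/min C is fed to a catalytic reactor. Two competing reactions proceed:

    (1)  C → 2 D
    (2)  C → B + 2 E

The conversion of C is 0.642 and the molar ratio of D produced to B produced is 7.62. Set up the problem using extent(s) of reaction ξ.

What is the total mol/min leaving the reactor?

1120 mol/min

Conversion of C: C consumed = 0.642 × 633 = 406.4 mol/min = 1ξ₁ + 1ξ₂.
Selectivity: 2ξ₁ / (1ξ₂) = 7.62 → ξ₁ = 3.81 ξ₂.
Substitute: (1·3.81 + 1) ξ₂ = 406.4 → ξ₂ = 84.49 mol/min, ξ₁ = 321.9 mol/min.
Outlet amounts (n = n₀ + Σ ν·ξ):
  C: 633 − 1(321.9) − 1(84.49) = 226.6
  D: 0 + 2(321.9) = 643.8
  B: 0 + 1(84.49) = 84.49
  E: 0 + 2(84.49) = 169
Total out = 226.6 + 643.8 + 84.49 + 169 = 1124 mol/min.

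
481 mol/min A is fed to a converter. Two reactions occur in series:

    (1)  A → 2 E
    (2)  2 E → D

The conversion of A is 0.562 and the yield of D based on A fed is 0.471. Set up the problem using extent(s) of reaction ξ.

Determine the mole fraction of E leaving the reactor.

0.167

Conversion of A: A consumed = 1ξ₁ = 0.562 × 481 → ξ₁ = 270.3 mol/min.
Yield of D: 1ξ₂ / 481 = 0.471 → ξ₂ = 226.6 mol/min.
Outlet amounts (n = n₀ + Σ ν·ξ):
  A: 481 − 1(270.3) = 210.7
  E: 0 + 2(270.3) − 2(226.6) = 87.54
  D: 0 + 1(226.6) = 226.6
Total out = 524.8 mol/min; y_E = 87.54 / 524.8 = 0.1668.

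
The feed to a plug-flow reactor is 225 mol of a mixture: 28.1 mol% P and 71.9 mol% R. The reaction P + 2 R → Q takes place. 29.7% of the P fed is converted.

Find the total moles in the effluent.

187 mol

P reacted = 0.297 × 63.23 = 18.78 mol; ν_P = −1, so ξ = 18.78/1 = 18.78 mol.
Outlet amounts (n = n₀ + ν ξ):
  P: 63.23 − 1(18.78) = 44.45
  R: 161.8 − 2(18.78) = 124.2
  Q: 0 + 1(18.78) = 18.78
Total out = 44.45 + 124.2 + 18.78 = 187.4 mol.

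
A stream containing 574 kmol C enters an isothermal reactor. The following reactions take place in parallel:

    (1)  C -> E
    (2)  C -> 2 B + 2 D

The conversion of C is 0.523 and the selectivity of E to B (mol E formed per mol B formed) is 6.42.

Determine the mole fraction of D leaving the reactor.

0.0679

Conversion of C: C consumed = 0.523 × 574 = 300.2 kmol = 1ξ₁ + 1ξ₂.
Selectivity: 1ξ₁ / (2ξ₂) = 6.42 → ξ₁ = 12.84 ξ₂.
Substitute: (1·12.84 + 1) ξ₂ = 300.2 → ξ₂ = 21.69 kmol, ξ₁ = 278.5 kmol.
Outlet amounts (n = n₀ + Σ ν·ξ):
  C: 574 − 1(278.5) − 1(21.69) = 273.8
  E: 0 + 1(278.5) = 278.5
  B: 0 + 2(21.69) = 43.38
  D: 0 + 2(21.69) = 43.38
Total out = 639.1 kmol; y_D = 43.38 / 639.1 = 0.06788.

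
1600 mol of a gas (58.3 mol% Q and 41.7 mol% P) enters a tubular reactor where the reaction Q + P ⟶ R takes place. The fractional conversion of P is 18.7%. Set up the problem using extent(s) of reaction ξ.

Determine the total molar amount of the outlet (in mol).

P reacted = 0.187 × 667.2 = 124.8 mol; ν_P = −1, so ξ = 124.8/1 = 124.8 mol.
Outlet amounts (n = n₀ + ν ξ):
  Q: 932.8 − 1(124.8) = 808
  P: 667.2 − 1(124.8) = 542.4
  R: 0 + 1(124.8) = 124.8
Total out = 808 + 542.4 + 124.8 = 1475 mol.

1480 mol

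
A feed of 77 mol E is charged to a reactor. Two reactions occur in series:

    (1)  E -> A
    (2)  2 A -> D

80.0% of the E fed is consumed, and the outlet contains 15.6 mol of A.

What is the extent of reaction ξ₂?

ξ₂ = 23 mol

Conversion of E: E consumed = 1ξ₁ = 0.8 × 77 → ξ₁ = 61.6 mol.
A balance: n_A = 0 + 1ξ₁ − 2ξ₂ = 15.6 → ξ₂ = (1·61.6 − 15.6)/2 = 23 mol.
Outlet amounts (n = n₀ + Σ ν·ξ):
  E: 77 − 1(61.6) = 15.4
  A: 0 + 1(61.6) − 2(23) = 15.6
  D: 0 + 1(23) = 23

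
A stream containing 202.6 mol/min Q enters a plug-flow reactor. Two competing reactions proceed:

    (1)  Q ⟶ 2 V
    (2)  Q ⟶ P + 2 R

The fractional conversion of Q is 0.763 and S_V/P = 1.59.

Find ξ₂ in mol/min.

ξ₂ = 86.1 mol/min

Conversion of Q: Q consumed = 0.763 × 202.6 = 154.6 mol/min = 1ξ₁ + 1ξ₂.
Selectivity: 2ξ₁ / (1ξ₂) = 1.59 → ξ₁ = 0.795 ξ₂.
Substitute: (1·0.795 + 1) ξ₂ = 154.6 → ξ₂ = 86.12 mol/min, ξ₁ = 68.46 mol/min.
Outlet amounts (n = n₀ + Σ ν·ξ):
  Q: 202.6 − 1(68.46) − 1(86.12) = 48.02
  V: 0 + 2(68.46) = 136.9
  P: 0 + 1(86.12) = 86.12
  R: 0 + 2(86.12) = 172.2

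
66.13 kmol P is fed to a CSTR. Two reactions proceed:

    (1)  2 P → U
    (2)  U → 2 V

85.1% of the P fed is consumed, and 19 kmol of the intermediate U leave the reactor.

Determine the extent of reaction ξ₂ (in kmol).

Conversion of P: P consumed = 2ξ₁ = 0.851 × 66.13 → ξ₁ = 28.14 kmol.
U balance: n_U = 0 + 1ξ₁ − 1ξ₂ = 19 → ξ₂ = (1·28.14 − 19)/1 = 9.138 kmol.
Outlet amounts (n = n₀ + Σ ν·ξ):
  P: 66.13 − 2(28.14) = 9.853
  U: 0 + 1(28.14) − 1(9.138) = 19
  V: 0 + 2(9.138) = 18.28

ξ₂ = 9.14 kmol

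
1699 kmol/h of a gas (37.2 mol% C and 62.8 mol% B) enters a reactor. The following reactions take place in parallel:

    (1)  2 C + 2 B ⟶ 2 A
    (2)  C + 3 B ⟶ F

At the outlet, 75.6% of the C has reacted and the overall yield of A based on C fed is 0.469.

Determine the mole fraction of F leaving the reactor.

Yield of A: 2ξ₁ / 632 = 0.469 → ξ₁ = 148.2 kmol/h.
Conversion of C: 2ξ₁ + 1ξ₂ = 0.756 × 632 = 477.8 → ξ₂ = 181.4 kmol/h.
Outlet amounts (n = n₀ + Σ ν·ξ):
  C: 632 − 2(148.2) − 1(181.4) = 154.2
  B: 1067 − 2(148.2) − 3(181.4) = 226.4
  A: 0 + 2(148.2) = 296.4
  F: 0 + 1(181.4) = 181.4
Total out = 858.4 kmol/h; y_F = 181.4 / 858.4 = 0.2113.

0.211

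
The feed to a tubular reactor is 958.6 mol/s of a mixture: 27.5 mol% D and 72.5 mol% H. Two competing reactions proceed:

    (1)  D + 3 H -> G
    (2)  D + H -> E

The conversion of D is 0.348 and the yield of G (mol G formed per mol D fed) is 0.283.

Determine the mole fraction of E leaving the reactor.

Yield of G: 1ξ₁ / 263.6 = 0.283 → ξ₁ = 74.6 mol/s.
Conversion of D: 1ξ₁ + 1ξ₂ = 0.348 × 263.6 = 91.74 → ξ₂ = 17.13 mol/s.
Outlet amounts (n = n₀ + Σ ν·ξ):
  D: 263.6 − 1(74.6) − 1(17.13) = 171.9
  H: 695 − 3(74.6) − 1(17.13) = 454
  G: 0 + 1(74.6) = 74.6
  E: 0 + 1(17.13) = 17.13
Total out = 717.7 mol/s; y_E = 17.13 / 717.7 = 0.02388.

0.0239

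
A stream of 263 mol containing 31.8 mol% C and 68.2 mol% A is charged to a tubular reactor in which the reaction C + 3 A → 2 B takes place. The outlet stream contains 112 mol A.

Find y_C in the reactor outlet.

0.281

For A: n = n₀ − 3ξ → 112 = 179.4 − 3ξ, giving ξ = 22.46 mol.
Outlet amounts (n = n₀ + ν ξ):
  C: 83.63 − 1(22.46) = 61.18
  A: 179.4 − 3(22.46) = 112
  B: 0 + 2(22.46) = 44.91
Total out = 218.1 mol; y_C = 61.18 / 218.1 = 0.2805.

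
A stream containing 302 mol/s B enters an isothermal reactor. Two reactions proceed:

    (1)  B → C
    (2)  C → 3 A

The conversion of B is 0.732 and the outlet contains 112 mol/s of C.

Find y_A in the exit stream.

Conversion of B: B consumed = 1ξ₁ = 0.732 × 302 → ξ₁ = 221.1 mol/s.
C balance: n_C = 0 + 1ξ₁ − 1ξ₂ = 112 → ξ₂ = (1·221.1 − 112)/1 = 109.1 mol/s.
Outlet amounts (n = n₀ + Σ ν·ξ):
  B: 302 − 1(221.1) = 80.94
  C: 0 + 1(221.1) − 1(109.1) = 112
  A: 0 + 3(109.1) = 327.2
Total out = 520.1 mol/s; y_A = 327.2 / 520.1 = 0.6291.

0.629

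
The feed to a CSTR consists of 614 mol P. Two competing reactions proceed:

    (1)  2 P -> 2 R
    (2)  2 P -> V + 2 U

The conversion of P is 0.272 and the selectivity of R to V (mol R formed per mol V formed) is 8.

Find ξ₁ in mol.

Conversion of P: P consumed = 0.272 × 614 = 167 mol = 2ξ₁ + 2ξ₂.
Selectivity: 2ξ₁ / (1ξ₂) = 8 → ξ₁ = 4 ξ₂.
Substitute: (2·4 + 2) ξ₂ = 167 → ξ₂ = 16.7 mol, ξ₁ = 66.8 mol.
Outlet amounts (n = n₀ + Σ ν·ξ):
  P: 614 − 2(66.8) − 2(16.7) = 447
  R: 0 + 2(66.8) = 133.6
  V: 0 + 1(16.7) = 16.7
  U: 0 + 2(16.7) = 33.4

ξ₁ = 66.8 mol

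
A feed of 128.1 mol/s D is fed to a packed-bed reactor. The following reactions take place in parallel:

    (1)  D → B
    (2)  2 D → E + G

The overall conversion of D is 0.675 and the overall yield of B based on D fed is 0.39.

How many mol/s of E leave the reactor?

18.3 mol/s

Yield of B: 1ξ₁ / 128.1 = 0.39 → ξ₁ = 49.96 mol/s.
Conversion of D: 1ξ₁ + 2ξ₂ = 0.675 × 128.1 = 86.47 → ξ₂ = 18.25 mol/s.
Outlet amounts (n = n₀ + Σ ν·ξ):
  D: 128.1 − 1(49.96) − 2(18.25) = 41.63
  B: 0 + 1(49.96) = 49.96
  E: 0 + 1(18.25) = 18.25
  G: 0 + 1(18.25) = 18.25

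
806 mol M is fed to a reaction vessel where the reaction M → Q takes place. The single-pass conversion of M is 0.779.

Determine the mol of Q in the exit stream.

M reacted = 0.779 × 806 = 627.9 mol; ν_M = −1, so ξ = 627.9/1 = 627.9 mol.
Outlet amounts (n = n₀ + ν ξ):
  M: 806 − 1(627.9) = 178.1
  Q: 0 + 1(627.9) = 627.9

628 mol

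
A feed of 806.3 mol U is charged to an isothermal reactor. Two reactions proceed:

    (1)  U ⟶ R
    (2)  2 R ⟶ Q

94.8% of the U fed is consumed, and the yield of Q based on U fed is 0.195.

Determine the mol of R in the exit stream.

450 mol

Conversion of U: U consumed = 1ξ₁ = 0.948 × 806.3 → ξ₁ = 764.4 mol.
Yield of Q: 1ξ₂ / 806.3 = 0.195 → ξ₂ = 157.2 mol.
Outlet amounts (n = n₀ + Σ ν·ξ):
  U: 806.3 − 1(764.4) = 41.93
  R: 0 + 1(764.4) − 2(157.2) = 449.9
  Q: 0 + 1(157.2) = 157.2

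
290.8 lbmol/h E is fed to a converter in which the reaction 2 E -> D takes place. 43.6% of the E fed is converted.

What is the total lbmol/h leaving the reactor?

227 lbmol/h

E reacted = 0.436 × 290.8 = 126.8 lbmol/h; ν_E = −2, so ξ = 126.8/2 = 63.39 lbmol/h.
Outlet amounts (n = n₀ + ν ξ):
  E: 290.8 − 2(63.39) = 164
  D: 0 + 1(63.39) = 63.39
Total out = 164 + 63.39 = 227.4 lbmol/h.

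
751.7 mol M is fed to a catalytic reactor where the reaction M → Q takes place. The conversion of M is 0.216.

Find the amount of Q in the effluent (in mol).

M reacted = 0.216 × 751.7 = 162.4 mol; ν_M = −1, so ξ = 162.4/1 = 162.4 mol.
Outlet amounts (n = n₀ + ν ξ):
  M: 751.7 − 1(162.4) = 589.3
  Q: 0 + 1(162.4) = 162.4

162 mol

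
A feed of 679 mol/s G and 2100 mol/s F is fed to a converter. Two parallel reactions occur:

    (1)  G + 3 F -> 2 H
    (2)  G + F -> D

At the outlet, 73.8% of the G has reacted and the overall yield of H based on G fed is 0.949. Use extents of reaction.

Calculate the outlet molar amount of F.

Yield of H: 2ξ₁ / 679 = 0.949 → ξ₁ = 322.2 mol/s.
Conversion of G: 1ξ₁ + 1ξ₂ = 0.738 × 679 = 501.1 → ξ₂ = 178.9 mol/s.
Outlet amounts (n = n₀ + Σ ν·ξ):
  G: 679 − 1(322.2) − 1(178.9) = 177.9
  F: 2100 − 3(322.2) − 1(178.9) = 954.5
  H: 0 + 2(322.2) = 644.4
  D: 0 + 1(178.9) = 178.9

955 mol/s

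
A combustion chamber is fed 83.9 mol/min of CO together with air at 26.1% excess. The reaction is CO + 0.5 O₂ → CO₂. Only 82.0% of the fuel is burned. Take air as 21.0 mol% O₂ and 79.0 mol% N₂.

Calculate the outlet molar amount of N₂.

Stoichiometric O₂ = 0.5 × 83.9 = 41.95 mol/min; O₂ fed = 41.95 × 1.261 = 52.9 mol/min.
N₂ fed = 52.9 × 79/21 = 199 mol/min.
Fuel reacted = 0.82 × 83.9 → ξ = 68.8 mol/min.
Outlet (n = n₀ + ν ξ):
  CO: 83.9 − 1(68.8) = 15.1
  O₂: 52.9 − 0.5(68.8) = 18.5
  N₂: 199 (inert)
  CO₂: 0 + 1(68.8) = 68.8

199 mol/min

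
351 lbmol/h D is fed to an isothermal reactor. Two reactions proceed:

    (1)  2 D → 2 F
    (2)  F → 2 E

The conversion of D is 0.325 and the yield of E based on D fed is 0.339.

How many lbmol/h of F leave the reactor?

54.6 lbmol/h

Conversion of D: D consumed = 2ξ₁ = 0.325 × 351 → ξ₁ = 57.04 lbmol/h.
Yield of E: 2ξ₂ / 351 = 0.339 → ξ₂ = 59.49 lbmol/h.
Outlet amounts (n = n₀ + Σ ν·ξ):
  D: 351 − 2(57.04) = 236.9
  F: 0 + 2(57.04) − 1(59.49) = 54.58
  E: 0 + 2(59.49) = 119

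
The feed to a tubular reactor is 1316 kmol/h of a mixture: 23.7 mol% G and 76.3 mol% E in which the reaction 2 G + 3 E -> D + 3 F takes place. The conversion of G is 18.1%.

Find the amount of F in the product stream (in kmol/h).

G reacted = 0.181 × 311.9 = 56.45 kmol/h; ν_G = −2, so ξ = 56.45/2 = 28.23 kmol/h.
Outlet amounts (n = n₀ + ν ξ):
  G: 311.9 − 2(28.23) = 255.4
  E: 1004 − 3(28.23) = 919.4
  D: 0 + 1(28.23) = 28.23
  F: 0 + 3(28.23) = 84.68

84.7 kmol/h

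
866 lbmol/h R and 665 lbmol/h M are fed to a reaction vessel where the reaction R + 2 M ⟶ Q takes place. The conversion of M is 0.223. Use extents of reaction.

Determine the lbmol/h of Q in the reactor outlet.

M reacted = 0.223 × 665 = 148.3 lbmol/h; ν_M = −2, so ξ = 148.3/2 = 74.15 lbmol/h.
Outlet amounts (n = n₀ + ν ξ):
  R: 866 − 1(74.15) = 791.9
  M: 665 − 2(74.15) = 516.7
  Q: 0 + 1(74.15) = 74.15

74.1 lbmol/h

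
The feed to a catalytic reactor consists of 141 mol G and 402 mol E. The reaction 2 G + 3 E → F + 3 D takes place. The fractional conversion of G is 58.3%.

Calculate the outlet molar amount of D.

123 mol

G reacted = 0.583 × 141 = 82.2 mol; ν_G = −2, so ξ = 82.2/2 = 41.1 mol.
Outlet amounts (n = n₀ + ν ξ):
  G: 141 − 2(41.1) = 58.8
  E: 402 − 3(41.1) = 278.7
  F: 0 + 1(41.1) = 41.1
  D: 0 + 3(41.1) = 123.3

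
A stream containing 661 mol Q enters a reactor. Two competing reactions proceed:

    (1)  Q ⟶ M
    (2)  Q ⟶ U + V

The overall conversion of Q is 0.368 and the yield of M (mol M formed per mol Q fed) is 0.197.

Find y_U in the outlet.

Yield of M: 1ξ₁ / 661 = 0.197 → ξ₁ = 130.2 mol.
Conversion of Q: 1ξ₁ + 1ξ₂ = 0.368 × 661 = 243.2 → ξ₂ = 113 mol.
Outlet amounts (n = n₀ + Σ ν·ξ):
  Q: 661 − 1(130.2) − 1(113) = 417.8
  M: 0 + 1(130.2) = 130.2
  U: 0 + 1(113) = 113
  V: 0 + 1(113) = 113
Total out = 774 mol; y_U = 113 / 774 = 0.146.

0.146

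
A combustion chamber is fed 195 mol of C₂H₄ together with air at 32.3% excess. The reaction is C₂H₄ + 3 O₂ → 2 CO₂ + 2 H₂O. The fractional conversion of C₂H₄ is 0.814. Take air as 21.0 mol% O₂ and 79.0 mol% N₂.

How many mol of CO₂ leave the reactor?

317 mol

Stoichiometric O₂ = 3 × 195 = 585 mol; O₂ fed = 585 × 1.323 = 774 mol.
N₂ fed = 774 × 79/21 = 2912 mol.
Fuel reacted = 0.814 × 195 → ξ = 158.7 mol.
Outlet (n = n₀ + ν ξ):
  C₂H₄: 195 − 1(158.7) = 36.27
  O₂: 774 − 3(158.7) = 297.8
  N₂: 2912 (inert)
  CO₂: 0 + 2(158.7) = 317.5
  H₂O: 0 + 2(158.7) = 317.5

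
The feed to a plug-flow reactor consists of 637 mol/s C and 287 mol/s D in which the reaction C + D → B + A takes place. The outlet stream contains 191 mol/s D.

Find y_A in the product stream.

0.104

For D: n = n₀ − 1ξ → 191 = 287 − 1ξ, giving ξ = 96 mol/s.
Outlet amounts (n = n₀ + ν ξ):
  C: 637 − 1(96) = 541
  D: 287 − 1(96) = 191
  B: 0 + 1(96) = 96
  A: 0 + 1(96) = 96
Total out = 924 mol/s; y_A = 96 / 924 = 0.1039.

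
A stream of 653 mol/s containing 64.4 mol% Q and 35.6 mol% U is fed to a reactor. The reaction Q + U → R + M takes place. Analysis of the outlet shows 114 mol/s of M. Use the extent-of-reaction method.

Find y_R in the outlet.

For M: n = n₀ + 1ξ → 114 = 0 + 1ξ, giving ξ = 114 mol/s.
Outlet amounts (n = n₀ + ν ξ):
  Q: 420.5 − 1(114) = 306.5
  U: 232.5 − 1(114) = 118.5
  R: 0 + 1(114) = 114
  M: 0 + 1(114) = 114
Total out = 653 mol/s; y_R = 114 / 653 = 0.1746.

0.175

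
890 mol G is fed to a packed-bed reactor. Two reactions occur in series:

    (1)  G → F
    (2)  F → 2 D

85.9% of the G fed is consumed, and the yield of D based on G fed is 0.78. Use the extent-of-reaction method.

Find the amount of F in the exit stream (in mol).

Conversion of G: G consumed = 1ξ₁ = 0.859 × 890 → ξ₁ = 764.5 mol.
Yield of D: 2ξ₂ / 890 = 0.78 → ξ₂ = 347.1 mol.
Outlet amounts (n = n₀ + Σ ν·ξ):
  G: 890 − 1(764.5) = 125.5
  F: 0 + 1(764.5) − 1(347.1) = 417.4
  D: 0 + 2(347.1) = 694.2

417 mol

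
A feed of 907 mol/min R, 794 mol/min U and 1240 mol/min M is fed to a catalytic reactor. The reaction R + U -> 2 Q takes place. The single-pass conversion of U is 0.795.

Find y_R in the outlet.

0.0938

U reacted = 0.795 × 794 = 631.2 mol/min; ν_U = −1, so ξ = 631.2/1 = 631.2 mol/min.
Outlet amounts (n = n₀ + ν ξ):
  R: 907 − 1(631.2) = 275.8
  U: 794 − 1(631.2) = 162.8
  Q: 0 + 2(631.2) = 1262
  M: 1240 (inert)
Total out = 2941 mol/min; y_R = 275.8 / 2941 = 0.09377.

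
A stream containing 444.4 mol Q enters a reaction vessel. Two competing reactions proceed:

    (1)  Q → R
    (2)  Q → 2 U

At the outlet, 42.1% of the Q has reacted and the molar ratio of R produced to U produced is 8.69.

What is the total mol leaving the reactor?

Conversion of Q: Q consumed = 0.421 × 444.4 = 187.1 mol = 1ξ₁ + 1ξ₂.
Selectivity: 1ξ₁ / (2ξ₂) = 8.69 → ξ₁ = 17.38 ξ₂.
Substitute: (1·17.38 + 1) ξ₂ = 187.1 → ξ₂ = 10.18 mol, ξ₁ = 176.9 mol.
Outlet amounts (n = n₀ + Σ ν·ξ):
  Q: 444.4 − 1(176.9) − 1(10.18) = 257.3
  R: 0 + 1(176.9) = 176.9
  U: 0 + 2(10.18) = 20.36
Total out = 257.3 + 176.9 + 20.36 = 454.6 mol.

455 mol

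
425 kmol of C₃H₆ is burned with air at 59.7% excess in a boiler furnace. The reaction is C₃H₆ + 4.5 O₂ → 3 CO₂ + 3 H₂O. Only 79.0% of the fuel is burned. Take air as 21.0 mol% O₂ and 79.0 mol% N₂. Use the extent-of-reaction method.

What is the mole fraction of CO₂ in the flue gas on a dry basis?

0.0713

Stoichiometric O₂ = 4.5 × 425 = 1912 kmol; O₂ fed = 1912 × 1.597 = 3054 kmol.
N₂ fed = 3054 × 79/21 = 11490 kmol.
Fuel reacted = 0.79 × 425 → ξ = 335.8 kmol.
Outlet (n = n₀ + ν ξ):
  C₃H₆: 425 − 1(335.8) = 89.25
  O₂: 3054 − 4.5(335.8) = 1543
  N₂: 11490 (inert)
  CO₂: 0 + 3(335.8) = 1007
  H₂O: 0 + 3(335.8) = 1007
Dry total = 14130 kmol; y_CO₂ (dry) = 1007 / 14130 = 0.07129.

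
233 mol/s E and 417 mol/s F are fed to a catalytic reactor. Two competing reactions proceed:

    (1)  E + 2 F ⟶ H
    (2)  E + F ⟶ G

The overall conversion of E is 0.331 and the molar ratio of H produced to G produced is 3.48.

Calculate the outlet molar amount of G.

17.2 mol/s

Conversion of E: E consumed = 0.331 × 233 = 77.12 mol/s = 1ξ₁ + 1ξ₂.
Selectivity: 1ξ₁ / (1ξ₂) = 3.48 → ξ₁ = 3.48 ξ₂.
Substitute: (1·3.48 + 1) ξ₂ = 77.12 → ξ₂ = 17.21 mol/s, ξ₁ = 59.91 mol/s.
Outlet amounts (n = n₀ + Σ ν·ξ):
  E: 233 − 1(59.91) − 1(17.21) = 155.9
  F: 417 − 2(59.91) − 1(17.21) = 280
  H: 0 + 1(59.91) = 59.91
  G: 0 + 1(17.21) = 17.21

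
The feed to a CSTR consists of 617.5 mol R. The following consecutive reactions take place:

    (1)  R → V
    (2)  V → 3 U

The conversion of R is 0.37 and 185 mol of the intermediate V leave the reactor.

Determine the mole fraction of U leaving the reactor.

Conversion of R: R consumed = 1ξ₁ = 0.37 × 617.5 → ξ₁ = 228.5 mol.
V balance: n_V = 0 + 1ξ₁ − 1ξ₂ = 185 → ξ₂ = (1·228.5 − 185)/1 = 43.47 mol.
Outlet amounts (n = n₀ + Σ ν·ξ):
  R: 617.5 − 1(228.5) = 389
  V: 0 + 1(228.5) − 1(43.47) = 185
  U: 0 + 3(43.47) = 130.4
Total out = 704.4 mol; y_U = 130.4 / 704.4 = 0.1851.

0.185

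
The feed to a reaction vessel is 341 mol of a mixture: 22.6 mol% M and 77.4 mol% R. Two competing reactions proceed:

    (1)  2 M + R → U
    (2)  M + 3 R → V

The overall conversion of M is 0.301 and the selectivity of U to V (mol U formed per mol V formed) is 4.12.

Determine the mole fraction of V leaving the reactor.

Conversion of M: M consumed = 0.301 × 77.07 = 23.2 mol = 2ξ₁ + 1ξ₂.
Selectivity: 1ξ₁ / (1ξ₂) = 4.12 → ξ₁ = 4.12 ξ₂.
Substitute: (2·4.12 + 1) ξ₂ = 23.2 → ξ₂ = 2.51 mol, ξ₁ = 10.34 mol.
Outlet amounts (n = n₀ + Σ ν·ξ):
  M: 77.07 − 2(10.34) − 1(2.51) = 53.87
  R: 263.9 − 1(10.34) − 3(2.51) = 246.1
  U: 0 + 1(10.34) = 10.34
  V: 0 + 1(2.51) = 2.51
Total out = 312.8 mol; y_V = 2.51 / 312.8 = 0.008026.

0.00803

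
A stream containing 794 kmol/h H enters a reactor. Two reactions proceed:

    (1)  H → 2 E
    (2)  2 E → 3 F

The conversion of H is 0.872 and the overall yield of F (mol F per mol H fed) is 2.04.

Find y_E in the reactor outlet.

0.15

Conversion of H: H consumed = 1ξ₁ = 0.872 × 794 → ξ₁ = 692.4 kmol/h.
Yield of F: 3ξ₂ / 794 = 2.04 → ξ₂ = 539.9 kmol/h.
Outlet amounts (n = n₀ + Σ ν·ξ):
  H: 794 − 1(692.4) = 101.6
  E: 0 + 2(692.4) − 2(539.9) = 304.9
  F: 0 + 3(539.9) = 1620
Total out = 2026 kmol/h; y_E = 304.9 / 2026 = 0.1505.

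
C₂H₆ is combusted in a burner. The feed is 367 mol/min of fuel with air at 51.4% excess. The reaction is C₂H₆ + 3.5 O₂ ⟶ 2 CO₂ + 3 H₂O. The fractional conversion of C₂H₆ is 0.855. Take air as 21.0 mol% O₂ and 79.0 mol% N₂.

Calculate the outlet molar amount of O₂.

Stoichiometric O₂ = 3.5 × 367 = 1284 mol/min; O₂ fed = 1284 × 1.514 = 1945 mol/min.
N₂ fed = 1945 × 79/21 = 7316 mol/min.
Fuel reacted = 0.855 × 367 → ξ = 313.8 mol/min.
Outlet (n = n₀ + ν ξ):
  C₂H₆: 367 − 1(313.8) = 53.22
  O₂: 1945 − 3.5(313.8) = 846.5
  N₂: 7316 (inert)
  CO₂: 0 + 2(313.8) = 627.6
  H₂O: 0 + 3(313.8) = 941.4

846 mol/min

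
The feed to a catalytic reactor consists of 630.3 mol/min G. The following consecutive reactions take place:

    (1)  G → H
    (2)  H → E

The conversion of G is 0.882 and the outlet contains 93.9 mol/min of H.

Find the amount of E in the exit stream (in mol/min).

Conversion of G: G consumed = 1ξ₁ = 0.882 × 630.3 → ξ₁ = 555.9 mol/min.
H balance: n_H = 0 + 1ξ₁ − 1ξ₂ = 93.9 → ξ₂ = (1·555.9 − 93.9)/1 = 462 mol/min.
Outlet amounts (n = n₀ + Σ ν·ξ):
  G: 630.3 − 1(555.9) = 74.38
  H: 0 + 1(555.9) − 1(462) = 93.9
  E: 0 + 1(462) = 462

462 mol/min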